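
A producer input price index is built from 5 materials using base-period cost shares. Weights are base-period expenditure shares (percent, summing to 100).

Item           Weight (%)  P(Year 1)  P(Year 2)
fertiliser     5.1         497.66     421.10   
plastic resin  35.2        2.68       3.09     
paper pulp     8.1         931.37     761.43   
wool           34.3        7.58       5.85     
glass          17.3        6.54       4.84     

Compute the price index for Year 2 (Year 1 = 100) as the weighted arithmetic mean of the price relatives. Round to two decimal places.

fertiliser: 5.1 × (421.10/497.66) = 5.1 × 0.846160 = 4.3154
plastic resin: 35.2 × (3.09/2.68) = 35.2 × 1.152985 = 40.5851
paper pulp: 8.1 × (761.43/931.37) = 8.1 × 0.817538 = 6.6221
wool: 34.3 × (5.85/7.58) = 34.3 × 0.771768 = 26.4716
glass: 17.3 × (4.84/6.54) = 17.3 × 0.740061 = 12.8031
Index = Σ wᵢ·(p₁ᵢ/p₀ᵢ) = 4.3154 + 40.5851 + 6.6221 + 26.4716 + 12.8031 = 90.7972

90.80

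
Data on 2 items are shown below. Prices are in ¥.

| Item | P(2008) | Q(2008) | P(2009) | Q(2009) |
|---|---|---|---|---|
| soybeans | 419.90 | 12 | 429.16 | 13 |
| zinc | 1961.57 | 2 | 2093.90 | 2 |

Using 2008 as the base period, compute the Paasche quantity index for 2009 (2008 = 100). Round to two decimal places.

104.60

Paasche quantity index uses current-period prices as weights.
ΣP(2009)·Q(2009) = 429.16×13 + 2093.90×2 = 5579.08 + 4187.8 = 9766.88
ΣP(2009)·Q(2008) = 429.16×12 + 2093.90×2 = 5149.92 + 4187.8 = 9337.72
Index = 9766.88 / 9337.72 × 100 = 104.5960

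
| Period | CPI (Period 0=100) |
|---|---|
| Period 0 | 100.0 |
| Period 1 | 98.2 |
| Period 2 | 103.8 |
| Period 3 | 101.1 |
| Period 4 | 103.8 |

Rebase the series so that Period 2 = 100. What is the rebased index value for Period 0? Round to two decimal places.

Rebased(Period 0) = 100.0 / 103.8 × 100 = 96.3391

96.34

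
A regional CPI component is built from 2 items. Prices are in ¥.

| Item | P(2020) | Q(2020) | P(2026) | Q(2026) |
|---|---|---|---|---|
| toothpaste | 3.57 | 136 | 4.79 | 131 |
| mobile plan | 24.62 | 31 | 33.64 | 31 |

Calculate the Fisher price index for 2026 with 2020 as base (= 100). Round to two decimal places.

Laspeyres component (base-period weights):
ΣP(2026)Q(2020) = 4.79×136 + 33.64×31 = 651.44 + 1042.84 = 1694.28
ΣP(2020)Q(2020) = 3.57×136 + 24.62×31 = 485.52 + 763.22 = 1248.74
L = 1694.28 / 1248.74 × 100 = 135.6792
Paasche component (current-period weights):
ΣP(2026)Q(2026) = 4.79×131 + 33.64×31 = 627.49 + 1042.84 = 1670.33
ΣP(2020)Q(2026) = 3.57×131 + 24.62×31 = 467.67 + 763.22 = 1230.89
P = 1670.33 / 1230.89 × 100 = 135.7010
Fisher = √(L × P) = √(135.6792 × 135.7010) = 135.6901

135.69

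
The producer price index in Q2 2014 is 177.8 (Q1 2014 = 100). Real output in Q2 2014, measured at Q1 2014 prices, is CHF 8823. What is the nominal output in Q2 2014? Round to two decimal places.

15687.29

Nominal = Real × (Index/100) = 8823 × (177.8/100)
        = 8823 × 1.778 = 15687.2940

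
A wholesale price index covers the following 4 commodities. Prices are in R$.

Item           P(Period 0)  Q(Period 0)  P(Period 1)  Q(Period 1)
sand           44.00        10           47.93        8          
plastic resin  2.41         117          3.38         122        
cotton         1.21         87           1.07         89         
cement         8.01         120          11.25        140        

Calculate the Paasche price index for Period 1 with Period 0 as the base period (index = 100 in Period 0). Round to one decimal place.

Paasche price index uses current-period quantities as weights.
ΣP(Period 1)·Q(Period 1) = 47.93×8 + 3.38×122 + 1.07×89 + 11.25×140 = 383.44 + 412.36 + 95.23 + 1575 = 2466.03
ΣP(Period 0)·Q(Period 1) = 44.00×8 + 2.41×122 + 1.21×89 + 8.01×140 = 352 + 294.02 + 107.69 + 1121.4 = 1875.11
Index = 2466.03 / 1875.11 × 100 = 131.5139

131.5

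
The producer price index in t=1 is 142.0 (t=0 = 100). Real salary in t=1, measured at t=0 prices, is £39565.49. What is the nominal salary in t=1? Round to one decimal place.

56183.0

Nominal = Real × (Index/100) = 39565.49 × (142.0/100)
        = 39565.49 × 1.420 = 56182.9958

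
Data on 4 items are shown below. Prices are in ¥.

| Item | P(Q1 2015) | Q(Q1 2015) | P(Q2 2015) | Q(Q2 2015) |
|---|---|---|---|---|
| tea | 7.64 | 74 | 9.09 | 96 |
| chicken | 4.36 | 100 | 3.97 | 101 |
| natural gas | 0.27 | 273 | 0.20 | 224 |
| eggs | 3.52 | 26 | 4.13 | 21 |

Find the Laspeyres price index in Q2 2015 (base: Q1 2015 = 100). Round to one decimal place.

Laspeyres price index uses base-period quantities as weights.
ΣP(Q2 2015)·Q(Q1 2015) = 9.09×74 + 3.97×100 + 0.20×273 + 4.13×26 = 672.66 + 397 + 54.6 + 107.38 = 1231.64
ΣP(Q1 2015)·Q(Q1 2015) = 7.64×74 + 4.36×100 + 0.27×273 + 3.52×26 = 565.36 + 436 + 73.71 + 91.52 = 1166.59
Index = 1231.64 / 1166.59 × 100 = 105.5761

105.6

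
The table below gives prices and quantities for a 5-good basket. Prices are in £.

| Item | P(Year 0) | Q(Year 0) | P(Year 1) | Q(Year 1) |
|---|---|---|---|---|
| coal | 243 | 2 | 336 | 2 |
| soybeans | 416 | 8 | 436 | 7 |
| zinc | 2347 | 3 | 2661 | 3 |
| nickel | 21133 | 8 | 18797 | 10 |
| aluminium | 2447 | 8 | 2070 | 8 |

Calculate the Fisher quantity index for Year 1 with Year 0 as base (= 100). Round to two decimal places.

Laspeyres component (base-period weights):
ΣP(Year 0)Q(Year 1) = 243×2 + 416×7 + 2347×3 + 21133×10 + 2447×8 = 486 + 2912 + 7041 + 211330 + 19576 = 241345
ΣP(Year 0)Q(Year 0) = 243×2 + 416×8 + 2347×3 + 21133×8 + 2447×8 = 486 + 3328 + 7041 + 169064 + 19576 = 199495
L = 241345 / 199495 × 100 = 120.9780
Paasche component (current-period weights):
ΣP(Year 1)Q(Year 1) = 336×2 + 436×7 + 2661×3 + 18797×10 + 2070×8 = 672 + 3052 + 7983 + 187970 + 16560 = 216237
ΣP(Year 1)Q(Year 0) = 336×2 + 436×8 + 2661×3 + 18797×8 + 2070×8 = 672 + 3488 + 7983 + 150376 + 16560 = 179079
P = 216237 / 179079 × 100 = 120.7495
Fisher = √(L × P) = √(120.9780 × 120.7495) = 120.8637

120.86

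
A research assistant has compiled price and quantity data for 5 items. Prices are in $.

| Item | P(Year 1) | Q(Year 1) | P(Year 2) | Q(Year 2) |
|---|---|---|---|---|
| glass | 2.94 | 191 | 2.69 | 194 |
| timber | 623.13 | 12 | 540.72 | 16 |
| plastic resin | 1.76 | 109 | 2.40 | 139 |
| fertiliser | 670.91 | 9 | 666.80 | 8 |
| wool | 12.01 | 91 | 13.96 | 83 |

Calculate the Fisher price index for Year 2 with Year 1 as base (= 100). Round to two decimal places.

Laspeyres component (base-period weights):
ΣP(Year 2)Q(Year 1) = 2.69×191 + 540.72×12 + 2.40×109 + 666.80×9 + 13.96×91 = 513.79 + 6488.64 + 261.6 + 6001.2 + 1270.36 = 14535.59
ΣP(Year 1)Q(Year 1) = 2.94×191 + 623.13×12 + 1.76×109 + 670.91×9 + 12.01×91 = 561.54 + 7477.56 + 191.84 + 6038.19 + 1092.91 = 15362.04
L = 14535.59 / 15362.04 × 100 = 94.6202
Paasche component (current-period weights):
ΣP(Year 2)Q(Year 2) = 2.69×194 + 540.72×16 + 2.40×139 + 666.80×8 + 13.96×83 = 521.86 + 8651.52 + 333.6 + 5334.4 + 1158.68 = 16000.06
ΣP(Year 1)Q(Year 2) = 2.94×194 + 623.13×16 + 1.76×139 + 670.91×8 + 12.01×83 = 570.36 + 9970.08 + 244.64 + 5367.28 + 996.83 = 17149.19
P = 16000.06 / 17149.19 × 100 = 93.2992
Fisher = √(L × P) = √(94.6202 × 93.2992) = 93.9574

93.96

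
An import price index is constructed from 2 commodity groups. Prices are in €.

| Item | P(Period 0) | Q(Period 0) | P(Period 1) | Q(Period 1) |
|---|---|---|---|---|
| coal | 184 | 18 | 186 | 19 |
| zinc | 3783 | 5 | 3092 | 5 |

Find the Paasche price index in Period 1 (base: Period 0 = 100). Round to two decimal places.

84.75

Paasche price index uses current-period quantities as weights.
ΣP(Period 1)·Q(Period 1) = 186×19 + 3092×5 = 3534 + 15460 = 18994
ΣP(Period 0)·Q(Period 1) = 184×19 + 3783×5 = 3496 + 18915 = 22411
Index = 18994 / 22411 × 100 = 84.7530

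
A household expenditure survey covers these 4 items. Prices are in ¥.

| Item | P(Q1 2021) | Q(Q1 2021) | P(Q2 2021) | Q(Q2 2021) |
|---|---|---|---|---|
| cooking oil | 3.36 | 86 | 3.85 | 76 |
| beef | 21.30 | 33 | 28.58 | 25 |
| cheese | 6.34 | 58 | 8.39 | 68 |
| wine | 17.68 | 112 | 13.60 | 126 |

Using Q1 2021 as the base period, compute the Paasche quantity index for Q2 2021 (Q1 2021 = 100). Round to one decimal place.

Paasche quantity index uses current-period prices as weights.
ΣP(Q2 2021)·Q(Q2 2021) = 3.85×76 + 28.58×25 + 8.39×68 + 13.60×126 = 292.6 + 714.5 + 570.52 + 1713.6 = 3291.22
ΣP(Q2 2021)·Q(Q1 2021) = 3.85×86 + 28.58×33 + 8.39×58 + 13.60×112 = 331.1 + 943.14 + 486.62 + 1523.2 = 3284.06
Index = 3291.22 / 3284.06 × 100 = 100.2180

100.2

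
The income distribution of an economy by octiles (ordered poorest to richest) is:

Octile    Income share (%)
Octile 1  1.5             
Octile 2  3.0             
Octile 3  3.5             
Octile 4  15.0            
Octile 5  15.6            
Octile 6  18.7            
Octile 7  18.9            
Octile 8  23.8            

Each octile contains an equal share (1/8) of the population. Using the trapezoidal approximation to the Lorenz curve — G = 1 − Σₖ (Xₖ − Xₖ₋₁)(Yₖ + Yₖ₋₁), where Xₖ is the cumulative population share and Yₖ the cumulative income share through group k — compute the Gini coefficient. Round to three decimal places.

0.352

Cumulative income shares Yₖ: 0.0150, 0.0450, 0.0800, 0.2300, 0.3860, 0.5730, 0.7620, 1.0000
Σ (Xₖ−Xₖ₋₁)(Yₖ+Yₖ₋₁) = (1/8)(0.0150+0.0000) + (1/8)(0.0450+0.0150) + (1/8)(0.0800+0.0450) + (1/8)(0.2300+0.0800) + (1/8)(0.3860+0.2300) + (1/8)(0.5730+0.3860) + (1/8)(0.7620+0.5730) + (1/8)(1.0000+0.7620)
  = 0.0019 + 0.0075 + 0.0156 + 0.0387 + 0.0770 + 0.1199 + 0.1669 + 0.2202 = 0.6477
G = 1 − 0.6477 = 0.3523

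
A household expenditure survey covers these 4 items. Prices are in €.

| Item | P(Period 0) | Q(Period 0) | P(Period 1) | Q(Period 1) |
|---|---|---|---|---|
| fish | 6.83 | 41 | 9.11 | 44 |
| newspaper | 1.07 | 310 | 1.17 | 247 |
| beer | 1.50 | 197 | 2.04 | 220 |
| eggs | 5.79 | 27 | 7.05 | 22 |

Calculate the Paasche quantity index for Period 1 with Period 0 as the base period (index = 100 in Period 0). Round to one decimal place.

Paasche quantity index uses current-period prices as weights.
ΣP(Period 1)·Q(Period 1) = 9.11×44 + 1.17×247 + 2.04×220 + 7.05×22 = 400.84 + 288.99 + 448.8 + 155.1 = 1293.73
ΣP(Period 1)·Q(Period 0) = 9.11×41 + 1.17×310 + 2.04×197 + 7.05×27 = 373.51 + 362.7 + 401.88 + 190.35 = 1328.44
Index = 1293.73 / 1328.44 × 100 = 97.3872

97.4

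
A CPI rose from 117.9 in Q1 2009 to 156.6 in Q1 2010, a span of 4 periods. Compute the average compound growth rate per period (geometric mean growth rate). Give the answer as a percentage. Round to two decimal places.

7.35%

Growth factor = (156.6/117.9)^(1/4) = (1.328244)^(1/4) = 1.073543
Growth rate = 1.073543 − 1 = 0.073543 = 7.3543%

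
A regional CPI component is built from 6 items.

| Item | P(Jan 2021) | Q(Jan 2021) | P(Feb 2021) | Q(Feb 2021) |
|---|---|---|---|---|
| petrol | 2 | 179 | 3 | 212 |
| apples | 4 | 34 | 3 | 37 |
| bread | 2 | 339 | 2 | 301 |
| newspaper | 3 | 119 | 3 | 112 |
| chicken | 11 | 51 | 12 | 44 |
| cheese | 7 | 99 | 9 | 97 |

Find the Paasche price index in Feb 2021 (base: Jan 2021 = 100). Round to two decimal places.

Paasche price index uses current-period quantities as weights.
ΣP(Feb 2021)·Q(Feb 2021) = 3×212 + 3×37 + 2×301 + 3×112 + 12×44 + 9×97 = 636 + 111 + 602 + 336 + 528 + 873 = 3086
ΣP(Jan 2021)·Q(Feb 2021) = 2×212 + 4×37 + 2×301 + 3×112 + 11×44 + 7×97 = 424 + 148 + 602 + 336 + 484 + 679 = 2673
Index = 3086 / 2673 × 100 = 115.4508

115.45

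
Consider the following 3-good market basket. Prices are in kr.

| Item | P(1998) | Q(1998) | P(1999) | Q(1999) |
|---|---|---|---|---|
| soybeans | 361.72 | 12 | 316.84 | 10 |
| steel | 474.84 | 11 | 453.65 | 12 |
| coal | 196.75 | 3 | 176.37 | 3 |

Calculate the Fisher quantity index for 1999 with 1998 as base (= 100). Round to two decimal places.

Laspeyres component (base-period weights):
ΣP(1998)Q(1999) = 361.72×10 + 474.84×12 + 196.75×3 = 3617.2 + 5698.08 + 590.25 = 9905.53
ΣP(1998)Q(1998) = 361.72×12 + 474.84×11 + 196.75×3 = 4340.64 + 5223.24 + 590.25 = 10154.13
L = 9905.53 / 10154.13 × 100 = 97.5517
Paasche component (current-period weights):
ΣP(1999)Q(1999) = 316.84×10 + 453.65×12 + 176.37×3 = 3168.4 + 5443.8 + 529.11 = 9141.31
ΣP(1999)Q(1998) = 316.84×12 + 453.65×11 + 176.37×3 = 3802.08 + 4990.15 + 529.11 = 9321.34
P = 9141.31 / 9321.34 × 100 = 98.0686
Fisher = √(L × P) = √(97.5517 × 98.0686) = 97.8098

97.81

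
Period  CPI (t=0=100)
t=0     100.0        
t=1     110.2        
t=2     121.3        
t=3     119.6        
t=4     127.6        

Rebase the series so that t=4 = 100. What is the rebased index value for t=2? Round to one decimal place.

Rebased(t=2) = 121.3 / 127.6 × 100 = 95.0627

95.1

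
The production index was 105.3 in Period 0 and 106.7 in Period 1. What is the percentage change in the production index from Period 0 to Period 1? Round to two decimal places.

1.33%

Change = (106.7 − 105.3) / 105.3 × 100
       = 1.4 / 105.3 × 100 = 1.3295%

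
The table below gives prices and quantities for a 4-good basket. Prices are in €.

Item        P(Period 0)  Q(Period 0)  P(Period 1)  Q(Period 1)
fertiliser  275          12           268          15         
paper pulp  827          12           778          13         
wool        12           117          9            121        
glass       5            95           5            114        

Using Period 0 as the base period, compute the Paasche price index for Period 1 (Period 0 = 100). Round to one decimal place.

93.5

Paasche price index uses current-period quantities as weights.
ΣP(Period 1)·Q(Period 1) = 268×15 + 778×13 + 9×121 + 5×114 = 4020 + 10114 + 1089 + 570 = 15793
ΣP(Period 0)·Q(Period 1) = 275×15 + 827×13 + 12×121 + 5×114 = 4125 + 10751 + 1452 + 570 = 16898
Index = 15793 / 16898 × 100 = 93.4608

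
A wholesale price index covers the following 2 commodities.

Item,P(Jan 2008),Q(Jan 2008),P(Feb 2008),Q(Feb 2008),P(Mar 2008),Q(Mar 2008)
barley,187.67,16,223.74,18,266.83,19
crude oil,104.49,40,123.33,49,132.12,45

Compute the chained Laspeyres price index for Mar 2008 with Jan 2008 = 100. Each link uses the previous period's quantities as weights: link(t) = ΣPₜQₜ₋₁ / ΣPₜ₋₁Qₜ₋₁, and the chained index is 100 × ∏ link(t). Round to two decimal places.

132.73

Link Jan 2008→Feb 2008:
ΣP(Feb 2008)Q(Jan 2008) = 223.74×16 + 123.33×40 = 3579.84 + 4933.2 = 8513.04
ΣP(Jan 2008)Q(Jan 2008) = 187.67×16 + 104.49×40 = 3002.72 + 4179.6 = 7182.32
link = 8513.04/7182.32 = 1.185277
Link Feb 2008→Mar 2008:
ΣP(Mar 2008)Q(Feb 2008) = 266.83×18 + 132.12×49 = 4802.94 + 6473.88 = 11276.82
ΣP(Feb 2008)Q(Feb 2008) = 223.74×18 + 123.33×49 = 4027.32 + 6043.17 = 10070.49
link = 11276.82/10070.49 = 1.119789
Chained index = 100 × 1.185277 × 1.119789 = 132.7260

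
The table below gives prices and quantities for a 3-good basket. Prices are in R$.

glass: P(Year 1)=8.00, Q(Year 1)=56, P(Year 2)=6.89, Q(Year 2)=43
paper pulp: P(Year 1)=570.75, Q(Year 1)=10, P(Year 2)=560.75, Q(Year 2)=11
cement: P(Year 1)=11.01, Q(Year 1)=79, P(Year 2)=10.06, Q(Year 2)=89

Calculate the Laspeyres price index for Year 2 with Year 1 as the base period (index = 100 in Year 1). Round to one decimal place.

Laspeyres price index uses base-period quantities as weights.
ΣP(Year 2)·Q(Year 1) = 6.89×56 + 560.75×10 + 10.06×79 = 385.84 + 5607.5 + 794.74 = 6788.08
ΣP(Year 1)·Q(Year 1) = 8.00×56 + 570.75×10 + 11.01×79 = 448 + 5707.5 + 869.79 = 7025.29
Index = 6788.08 / 7025.29 × 100 = 96.6235

96.6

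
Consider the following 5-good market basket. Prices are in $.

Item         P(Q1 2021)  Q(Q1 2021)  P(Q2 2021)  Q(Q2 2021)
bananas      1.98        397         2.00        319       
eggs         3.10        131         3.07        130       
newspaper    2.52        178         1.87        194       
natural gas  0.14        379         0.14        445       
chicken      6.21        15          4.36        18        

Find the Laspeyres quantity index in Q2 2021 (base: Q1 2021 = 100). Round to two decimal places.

95.00

Laspeyres quantity index uses base-period prices as weights.
ΣP(Q1 2021)·Q(Q2 2021) = 1.98×319 + 3.10×130 + 2.52×194 + 0.14×445 + 6.21×18 = 631.62 + 403 + 488.88 + 62.3 + 111.78 = 1697.58
ΣP(Q1 2021)·Q(Q1 2021) = 1.98×397 + 3.10×131 + 2.52×178 + 0.14×379 + 6.21×15 = 786.06 + 406.1 + 448.56 + 53.06 + 93.15 = 1786.93
Index = 1697.58 / 1786.93 × 100 = 94.9998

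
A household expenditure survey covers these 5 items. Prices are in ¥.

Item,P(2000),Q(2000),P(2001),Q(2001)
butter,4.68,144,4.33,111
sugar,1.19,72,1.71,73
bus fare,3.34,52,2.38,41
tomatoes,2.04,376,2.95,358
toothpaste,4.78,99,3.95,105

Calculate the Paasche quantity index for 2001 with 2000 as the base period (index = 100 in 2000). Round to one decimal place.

91.7

Paasche quantity index uses current-period prices as weights.
ΣP(2001)·Q(2001) = 4.33×111 + 1.71×73 + 2.38×41 + 2.95×358 + 3.95×105 = 480.63 + 124.83 + 97.58 + 1056.1 + 414.75 = 2173.89
ΣP(2001)·Q(2000) = 4.33×144 + 1.71×72 + 2.38×52 + 2.95×376 + 3.95×99 = 623.52 + 123.12 + 123.76 + 1109.2 + 391.05 = 2370.65
Index = 2173.89 / 2370.65 × 100 = 91.7002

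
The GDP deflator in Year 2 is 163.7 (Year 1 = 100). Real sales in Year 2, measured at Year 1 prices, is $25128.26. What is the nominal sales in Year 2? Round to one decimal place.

41135.0

Nominal = Real × (Index/100) = 25128.26 × (163.7/100)
        = 25128.26 × 1.637 = 41134.9616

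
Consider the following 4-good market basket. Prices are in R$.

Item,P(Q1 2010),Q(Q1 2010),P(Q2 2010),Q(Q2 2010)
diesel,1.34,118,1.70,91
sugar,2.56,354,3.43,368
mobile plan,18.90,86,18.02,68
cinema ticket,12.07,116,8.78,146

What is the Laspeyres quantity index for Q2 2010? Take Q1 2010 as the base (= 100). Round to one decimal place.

Laspeyres quantity index uses base-period prices as weights.
ΣP(Q1 2010)·Q(Q2 2010) = 1.34×91 + 2.56×368 + 18.90×68 + 12.07×146 = 121.94 + 942.08 + 1285.2 + 1762.22 = 4111.44
ΣP(Q1 2010)·Q(Q1 2010) = 1.34×118 + 2.56×354 + 18.90×86 + 12.07×116 = 158.12 + 906.24 + 1625.4 + 1400.12 = 4089.88
Index = 4111.44 / 4089.88 × 100 = 100.5272

100.5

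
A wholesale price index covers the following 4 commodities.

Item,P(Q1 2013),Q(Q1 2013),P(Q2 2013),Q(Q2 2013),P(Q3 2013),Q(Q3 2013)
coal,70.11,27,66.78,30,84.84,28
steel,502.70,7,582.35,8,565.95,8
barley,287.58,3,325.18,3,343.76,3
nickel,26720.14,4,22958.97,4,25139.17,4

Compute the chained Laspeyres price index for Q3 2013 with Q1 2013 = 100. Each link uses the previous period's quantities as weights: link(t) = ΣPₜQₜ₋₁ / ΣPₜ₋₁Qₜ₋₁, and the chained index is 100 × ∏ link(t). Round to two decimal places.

95.27

Link Q1 2013→Q2 2013:
ΣP(Q2 2013)Q(Q1 2013) = 66.78×27 + 582.35×7 + 325.18×3 + 22958.97×4 = 1803.06 + 4076.45 + 975.54 + 91835.88 = 98690.93
ΣP(Q1 2013)Q(Q1 2013) = 70.11×27 + 502.70×7 + 287.58×3 + 26720.14×4 = 1892.97 + 3518.9 + 862.74 + 106880.56 = 113155.17
link = 98690.93/113155.17 = 0.872173
Link Q2 2013→Q3 2013:
ΣP(Q3 2013)Q(Q2 2013) = 84.84×30 + 565.95×8 + 343.76×3 + 25139.17×4 = 2545.2 + 4527.6 + 1031.28 + 100556.68 = 108660.76
ΣP(Q2 2013)Q(Q2 2013) = 66.78×30 + 582.35×8 + 325.18×3 + 22958.97×4 = 2003.4 + 4658.8 + 975.54 + 91835.88 = 99473.62
link = 108660.76/99473.62 = 1.092358
Chained index = 100 × 0.872173 × 1.092358 = 95.2725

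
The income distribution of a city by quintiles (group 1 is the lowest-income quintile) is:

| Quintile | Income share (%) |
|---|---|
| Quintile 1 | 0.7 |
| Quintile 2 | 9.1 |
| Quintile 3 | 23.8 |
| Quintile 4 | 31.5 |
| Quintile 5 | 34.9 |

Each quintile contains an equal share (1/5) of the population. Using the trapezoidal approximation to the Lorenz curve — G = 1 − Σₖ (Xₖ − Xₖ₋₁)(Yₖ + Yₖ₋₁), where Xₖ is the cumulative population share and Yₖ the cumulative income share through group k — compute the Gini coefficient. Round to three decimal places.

Cumulative income shares Yₖ: 0.0070, 0.0980, 0.3360, 0.6510, 1.0000
Σ (Xₖ−Xₖ₋₁)(Yₖ+Yₖ₋₁) = (1/5)(0.0070+0.0000) + (1/5)(0.0980+0.0070) + (1/5)(0.3360+0.0980) + (1/5)(0.6510+0.3360) + (1/5)(1.0000+0.6510)
  = 0.0014 + 0.0210 + 0.0868 + 0.1974 + 0.3302 = 0.6368
G = 1 − 0.6368 = 0.3632

0.363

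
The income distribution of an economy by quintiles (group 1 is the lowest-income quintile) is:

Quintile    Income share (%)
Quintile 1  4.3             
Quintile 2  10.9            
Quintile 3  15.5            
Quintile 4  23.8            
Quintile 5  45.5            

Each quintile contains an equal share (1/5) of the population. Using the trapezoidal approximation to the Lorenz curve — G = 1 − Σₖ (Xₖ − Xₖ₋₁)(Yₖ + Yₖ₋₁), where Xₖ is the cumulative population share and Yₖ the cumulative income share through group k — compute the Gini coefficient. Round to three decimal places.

Cumulative income shares Yₖ: 0.0430, 0.1520, 0.3070, 0.5450, 1.0000
Σ (Xₖ−Xₖ₋₁)(Yₖ+Yₖ₋₁) = (1/5)(0.0430+0.0000) + (1/5)(0.1520+0.0430) + (1/5)(0.3070+0.1520) + (1/5)(0.5450+0.3070) + (1/5)(1.0000+0.5450)
  = 0.0086 + 0.0390 + 0.0918 + 0.1704 + 0.3090 = 0.6188
G = 1 − 0.6188 = 0.3812

0.381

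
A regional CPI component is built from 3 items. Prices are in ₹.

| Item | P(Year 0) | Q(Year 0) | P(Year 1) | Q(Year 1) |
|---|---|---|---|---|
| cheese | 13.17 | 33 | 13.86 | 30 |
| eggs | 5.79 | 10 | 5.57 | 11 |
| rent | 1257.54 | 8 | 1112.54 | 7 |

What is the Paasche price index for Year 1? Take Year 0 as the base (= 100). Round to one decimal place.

89.2

Paasche price index uses current-period quantities as weights.
ΣP(Year 1)·Q(Year 1) = 13.86×30 + 5.57×11 + 1112.54×7 = 415.8 + 61.27 + 7787.78 = 8264.85
ΣP(Year 0)·Q(Year 1) = 13.17×30 + 5.79×11 + 1257.54×7 = 395.1 + 63.69 + 8802.78 = 9261.57
Index = 8264.85 / 9261.57 × 100 = 89.2381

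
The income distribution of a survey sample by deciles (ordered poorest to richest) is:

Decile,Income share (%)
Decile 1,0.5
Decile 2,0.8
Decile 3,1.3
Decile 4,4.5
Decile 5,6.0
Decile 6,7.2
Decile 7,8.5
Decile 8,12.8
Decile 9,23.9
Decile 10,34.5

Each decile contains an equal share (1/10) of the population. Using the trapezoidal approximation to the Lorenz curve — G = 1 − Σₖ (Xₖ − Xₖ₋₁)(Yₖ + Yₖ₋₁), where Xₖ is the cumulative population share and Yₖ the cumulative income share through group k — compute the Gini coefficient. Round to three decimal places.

0.538

Cumulative income shares Yₖ: 0.0050, 0.0130, 0.0260, 0.0710, 0.1310, 0.2030, 0.2880, 0.4160, 0.6550, 1.0000
Σ (Xₖ−Xₖ₋₁)(Yₖ+Yₖ₋₁) = (1/10)(0.0050+0.0000) + (1/10)(0.0130+0.0050) + (1/10)(0.0260+0.0130) + (1/10)(0.0710+0.0260) + (1/10)(0.1310+0.0710) + (1/10)(0.2030+0.1310) + (1/10)(0.2880+0.2030) + (1/10)(0.4160+0.2880) + (1/10)(0.6550+0.4160) + (1/10)(1.0000+0.6550)
  = 0.0005 + 0.0018 + 0.0039 + 0.0097 + 0.0202 + 0.0334 + 0.0491 + 0.0704 + 0.1071 + 0.1655 = 0.4616
G = 1 − 0.4616 = 0.5384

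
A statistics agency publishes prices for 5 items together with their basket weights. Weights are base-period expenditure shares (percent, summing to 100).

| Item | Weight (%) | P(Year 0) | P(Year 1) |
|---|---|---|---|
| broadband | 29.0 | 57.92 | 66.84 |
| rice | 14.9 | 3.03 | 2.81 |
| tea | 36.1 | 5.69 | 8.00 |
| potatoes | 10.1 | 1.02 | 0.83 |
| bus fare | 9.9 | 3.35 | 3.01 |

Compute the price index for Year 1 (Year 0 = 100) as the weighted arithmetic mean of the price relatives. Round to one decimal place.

broadband: 29.0 × (66.84/57.92) = 29.0 × 1.154006 = 33.4662
rice: 14.9 × (2.81/3.03) = 14.9 × 0.927393 = 13.8182
tea: 36.1 × (8.00/5.69) = 36.1 × 1.405975 = 50.7557
potatoes: 10.1 × (0.83/1.02) = 10.1 × 0.813725 = 8.2186
bus fare: 9.9 × (3.01/3.35) = 9.9 × 0.898507 = 8.8952
Index = Σ wᵢ·(p₁ᵢ/p₀ᵢ) = 33.4662 + 13.8182 + 50.7557 + 8.2186 + 8.8952 = 115.1539

115.2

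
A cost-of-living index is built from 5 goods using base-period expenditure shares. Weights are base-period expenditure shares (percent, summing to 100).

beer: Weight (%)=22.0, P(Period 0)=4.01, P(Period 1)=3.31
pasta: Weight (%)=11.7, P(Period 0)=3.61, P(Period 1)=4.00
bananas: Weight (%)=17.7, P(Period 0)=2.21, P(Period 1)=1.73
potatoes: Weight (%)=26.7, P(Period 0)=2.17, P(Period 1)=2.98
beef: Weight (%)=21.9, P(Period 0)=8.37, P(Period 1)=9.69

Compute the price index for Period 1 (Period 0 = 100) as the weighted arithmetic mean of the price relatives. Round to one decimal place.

beer: 22.0 × (3.31/4.01) = 22.0 × 0.825436 = 18.1596
pasta: 11.7 × (4.00/3.61) = 11.7 × 1.108033 = 12.9640
bananas: 17.7 × (1.73/2.21) = 17.7 × 0.782805 = 13.8557
potatoes: 26.7 × (2.98/2.17) = 26.7 × 1.373272 = 36.6664
beef: 21.9 × (9.69/8.37) = 21.9 × 1.157706 = 25.3538
Index = Σ wᵢ·(p₁ᵢ/p₀ᵢ) = 18.1596 + 12.9640 + 13.8557 + 36.6664 + 25.3538 = 106.9994

107.0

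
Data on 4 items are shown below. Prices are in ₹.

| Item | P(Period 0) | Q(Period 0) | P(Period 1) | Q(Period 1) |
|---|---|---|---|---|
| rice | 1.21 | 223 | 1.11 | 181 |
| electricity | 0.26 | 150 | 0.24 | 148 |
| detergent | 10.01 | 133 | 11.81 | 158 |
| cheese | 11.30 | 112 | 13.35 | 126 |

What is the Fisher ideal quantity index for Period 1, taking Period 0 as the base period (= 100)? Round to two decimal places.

Laspeyres component (base-period weights):
ΣP(Period 0)Q(Period 1) = 1.21×181 + 0.26×148 + 10.01×158 + 11.30×126 = 219.01 + 38.48 + 1581.58 + 1423.8 = 3262.87
ΣP(Period 0)Q(Period 0) = 1.21×223 + 0.26×150 + 10.01×133 + 11.30×112 = 269.83 + 39 + 1331.33 + 1265.6 = 2905.76
L = 3262.87 / 2905.76 × 100 = 112.2897
Paasche component (current-period weights):
ΣP(Period 1)Q(Period 1) = 1.11×181 + 0.24×148 + 11.81×158 + 13.35×126 = 200.91 + 35.52 + 1865.98 + 1682.1 = 3784.51
ΣP(Period 1)Q(Period 0) = 1.11×223 + 0.24×150 + 11.81×133 + 13.35×112 = 247.53 + 36 + 1570.73 + 1495.2 = 3349.46
P = 3784.51 / 3349.46 × 100 = 112.9887
Fisher = √(L × P) = √(112.2897 × 112.9887) = 112.6387

112.64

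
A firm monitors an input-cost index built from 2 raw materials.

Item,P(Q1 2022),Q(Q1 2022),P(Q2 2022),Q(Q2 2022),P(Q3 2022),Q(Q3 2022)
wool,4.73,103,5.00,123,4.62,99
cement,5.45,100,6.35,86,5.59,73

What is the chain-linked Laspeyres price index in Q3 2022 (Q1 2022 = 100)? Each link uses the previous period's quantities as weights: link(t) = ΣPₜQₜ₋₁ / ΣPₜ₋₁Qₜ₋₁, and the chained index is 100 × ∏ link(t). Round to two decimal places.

Link Q1 2022→Q2 2022:
ΣP(Q2 2022)Q(Q1 2022) = 5.00×103 + 6.35×100 = 515 + 635 = 1150
ΣP(Q1 2022)Q(Q1 2022) = 4.73×103 + 5.45×100 = 487.19 + 545 = 1032.19
link = 1150/1032.19 = 1.114136
Link Q2 2022→Q3 2022:
ΣP(Q3 2022)Q(Q2 2022) = 4.62×123 + 5.59×86 = 568.26 + 480.74 = 1049
ΣP(Q2 2022)Q(Q2 2022) = 5.00×123 + 6.35×86 = 615 + 546.1 = 1161.1
link = 1049/1161.1 = 0.903454
Chained index = 100 × 1.114136 × 0.903454 = 100.6570

100.66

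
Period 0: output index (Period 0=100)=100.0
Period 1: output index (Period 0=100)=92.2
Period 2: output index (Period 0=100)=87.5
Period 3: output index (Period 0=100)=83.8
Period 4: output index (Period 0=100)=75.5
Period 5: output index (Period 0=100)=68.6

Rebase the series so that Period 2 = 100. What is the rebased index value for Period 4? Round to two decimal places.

Rebased(Period 4) = 75.5 / 87.5 × 100 = 86.2857

86.29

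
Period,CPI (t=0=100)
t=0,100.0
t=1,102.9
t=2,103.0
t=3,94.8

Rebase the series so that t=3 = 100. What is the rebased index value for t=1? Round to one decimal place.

108.5

Rebased(t=1) = 102.9 / 94.8 × 100 = 108.5443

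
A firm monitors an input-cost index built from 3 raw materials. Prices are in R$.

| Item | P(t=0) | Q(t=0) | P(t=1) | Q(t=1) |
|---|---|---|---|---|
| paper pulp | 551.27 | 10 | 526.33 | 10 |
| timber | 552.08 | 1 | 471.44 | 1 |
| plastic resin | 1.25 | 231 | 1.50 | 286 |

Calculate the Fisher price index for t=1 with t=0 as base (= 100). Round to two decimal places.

95.84

Laspeyres component (base-period weights):
ΣP(t=1)Q(t=0) = 526.33×10 + 471.44×1 + 1.50×231 = 5263.3 + 471.44 + 346.5 = 6081.24
ΣP(t=0)Q(t=0) = 551.27×10 + 552.08×1 + 1.25×231 = 5512.7 + 552.08 + 288.75 = 6353.53
L = 6081.24 / 6353.53 × 100 = 95.7144
Paasche component (current-period weights):
ΣP(t=1)Q(t=1) = 526.33×10 + 471.44×1 + 1.50×286 = 5263.3 + 471.44 + 429 = 6163.74
ΣP(t=0)Q(t=1) = 551.27×10 + 552.08×1 + 1.25×286 = 5512.7 + 552.08 + 357.5 = 6422.28
P = 6163.74 / 6422.28 × 100 = 95.9743
Fisher = √(L × P) = √(95.7144 × 95.9743) = 95.8443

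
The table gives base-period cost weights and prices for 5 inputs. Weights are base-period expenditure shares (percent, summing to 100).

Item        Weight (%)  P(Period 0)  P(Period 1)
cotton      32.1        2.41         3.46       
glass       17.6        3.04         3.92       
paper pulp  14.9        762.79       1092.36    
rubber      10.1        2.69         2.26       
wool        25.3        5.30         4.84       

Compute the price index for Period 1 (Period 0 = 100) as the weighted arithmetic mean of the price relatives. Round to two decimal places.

121.71

cotton: 32.1 × (3.46/2.41) = 32.1 × 1.435685 = 46.0855
glass: 17.6 × (3.92/3.04) = 17.6 × 1.289474 = 22.6947
paper pulp: 14.9 × (1092.36/762.79) = 14.9 × 1.432059 = 21.3377
rubber: 10.1 × (2.26/2.69) = 10.1 × 0.840149 = 8.4855
wool: 25.3 × (4.84/5.30) = 25.3 × 0.913208 = 23.1042
Index = Σ wᵢ·(p₁ᵢ/p₀ᵢ) = 46.0855 + 22.6947 + 21.3377 + 8.4855 + 23.1042 = 121.7075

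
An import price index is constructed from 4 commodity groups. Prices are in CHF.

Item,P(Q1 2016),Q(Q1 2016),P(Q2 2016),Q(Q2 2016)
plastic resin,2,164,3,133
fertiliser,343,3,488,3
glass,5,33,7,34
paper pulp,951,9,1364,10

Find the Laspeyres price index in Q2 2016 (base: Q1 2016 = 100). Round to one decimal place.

Laspeyres price index uses base-period quantities as weights.
ΣP(Q2 2016)·Q(Q1 2016) = 3×164 + 488×3 + 7×33 + 1364×9 = 492 + 1464 + 231 + 12276 = 14463
ΣP(Q1 2016)·Q(Q1 2016) = 2×164 + 343×3 + 5×33 + 951×9 = 328 + 1029 + 165 + 8559 = 10081
Index = 14463 / 10081 × 100 = 143.4679

143.5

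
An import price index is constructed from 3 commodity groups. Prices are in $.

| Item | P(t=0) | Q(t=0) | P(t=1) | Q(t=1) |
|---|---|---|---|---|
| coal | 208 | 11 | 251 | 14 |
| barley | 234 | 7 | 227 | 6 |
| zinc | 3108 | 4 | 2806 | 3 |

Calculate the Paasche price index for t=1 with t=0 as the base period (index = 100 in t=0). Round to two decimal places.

97.46

Paasche price index uses current-period quantities as weights.
ΣP(t=1)·Q(t=1) = 251×14 + 227×6 + 2806×3 = 3514 + 1362 + 8418 = 13294
ΣP(t=0)·Q(t=1) = 208×14 + 234×6 + 3108×3 = 2912 + 1404 + 9324 = 13640
Index = 13294 / 13640 × 100 = 97.4633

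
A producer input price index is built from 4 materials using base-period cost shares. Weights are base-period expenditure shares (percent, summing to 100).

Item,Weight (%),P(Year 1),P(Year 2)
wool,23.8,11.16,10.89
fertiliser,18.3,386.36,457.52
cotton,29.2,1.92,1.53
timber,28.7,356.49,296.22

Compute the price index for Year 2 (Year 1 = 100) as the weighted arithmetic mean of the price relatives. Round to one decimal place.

wool: 23.8 × (10.89/11.16) = 23.8 × 0.975806 = 23.2242
fertiliser: 18.3 × (457.52/386.36) = 18.3 × 1.184181 = 21.6705
cotton: 29.2 × (1.53/1.92) = 29.2 × 0.796875 = 23.2688
timber: 28.7 × (296.22/356.49) = 28.7 × 0.830935 = 23.8478
Index = Σ wᵢ·(p₁ᵢ/p₀ᵢ) = 23.2242 + 21.6705 + 23.2688 + 23.8478 = 92.0113

92.0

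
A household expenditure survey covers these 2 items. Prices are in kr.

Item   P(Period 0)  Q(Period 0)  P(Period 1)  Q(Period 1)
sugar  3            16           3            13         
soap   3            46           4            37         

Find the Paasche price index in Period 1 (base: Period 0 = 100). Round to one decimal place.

124.7

Paasche price index uses current-period quantities as weights.
ΣP(Period 1)·Q(Period 1) = 3×13 + 4×37 = 39 + 148 = 187
ΣP(Period 0)·Q(Period 1) = 3×13 + 3×37 = 39 + 111 = 150
Index = 187 / 150 × 100 = 124.6667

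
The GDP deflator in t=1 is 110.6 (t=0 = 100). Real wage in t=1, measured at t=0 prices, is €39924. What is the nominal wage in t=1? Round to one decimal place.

Nominal = Real × (Index/100) = 39924 × (110.6/100)
        = 39924 × 1.106 = 44155.9440

44155.9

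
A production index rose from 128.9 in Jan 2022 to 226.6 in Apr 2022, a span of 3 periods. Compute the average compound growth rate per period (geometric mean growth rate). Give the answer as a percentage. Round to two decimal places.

Growth factor = (226.6/128.9)^(1/3) = (1.757952)^(1/3) = 1.206894
Growth rate = 1.206894 − 1 = 0.206894 = 20.6894%

20.69%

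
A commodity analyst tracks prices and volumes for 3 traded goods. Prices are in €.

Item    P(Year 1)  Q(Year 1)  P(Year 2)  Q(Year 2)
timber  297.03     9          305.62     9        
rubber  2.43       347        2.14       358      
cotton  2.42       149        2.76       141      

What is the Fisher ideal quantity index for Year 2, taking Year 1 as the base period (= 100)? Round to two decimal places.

100.11

Laspeyres component (base-period weights):
ΣP(Year 1)Q(Year 2) = 297.03×9 + 2.43×358 + 2.42×141 = 2673.27 + 869.94 + 341.22 = 3884.43
ΣP(Year 1)Q(Year 1) = 297.03×9 + 2.43×347 + 2.42×149 = 2673.27 + 843.21 + 360.58 = 3877.06
L = 3884.43 / 3877.06 × 100 = 100.1901
Paasche component (current-period weights):
ΣP(Year 2)Q(Year 2) = 305.62×9 + 2.14×358 + 2.76×141 = 2750.58 + 766.12 + 389.16 = 3905.86
ΣP(Year 2)Q(Year 1) = 305.62×9 + 2.14×347 + 2.76×149 = 2750.58 + 742.58 + 411.24 = 3904.4
P = 3905.86 / 3904.4 × 100 = 100.0374
Fisher = √(L × P) = √(100.1901 × 100.0374) = 100.1137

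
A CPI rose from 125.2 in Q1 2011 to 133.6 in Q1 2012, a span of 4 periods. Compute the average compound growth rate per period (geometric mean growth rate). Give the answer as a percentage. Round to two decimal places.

Growth factor = (133.6/125.2)^(1/4) = (1.067093)^(1/4) = 1.016367
Growth rate = 1.016367 − 1 = 0.016367 = 1.6367%

1.64%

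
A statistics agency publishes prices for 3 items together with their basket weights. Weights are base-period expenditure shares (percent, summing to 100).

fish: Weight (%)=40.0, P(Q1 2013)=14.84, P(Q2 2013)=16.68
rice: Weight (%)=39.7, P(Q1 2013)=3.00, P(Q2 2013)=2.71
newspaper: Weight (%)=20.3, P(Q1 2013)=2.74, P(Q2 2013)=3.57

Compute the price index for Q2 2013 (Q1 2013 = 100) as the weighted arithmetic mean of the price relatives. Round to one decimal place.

fish: 40.0 × (16.68/14.84) = 40.0 × 1.123989 = 44.9596
rice: 39.7 × (2.71/3.00) = 39.7 × 0.903333 = 35.8623
newspaper: 20.3 × (3.57/2.74) = 20.3 × 1.302920 = 26.4493
Index = Σ wᵢ·(p₁ᵢ/p₀ᵢ) = 44.9596 + 35.8623 + 26.4493 = 107.2712

107.3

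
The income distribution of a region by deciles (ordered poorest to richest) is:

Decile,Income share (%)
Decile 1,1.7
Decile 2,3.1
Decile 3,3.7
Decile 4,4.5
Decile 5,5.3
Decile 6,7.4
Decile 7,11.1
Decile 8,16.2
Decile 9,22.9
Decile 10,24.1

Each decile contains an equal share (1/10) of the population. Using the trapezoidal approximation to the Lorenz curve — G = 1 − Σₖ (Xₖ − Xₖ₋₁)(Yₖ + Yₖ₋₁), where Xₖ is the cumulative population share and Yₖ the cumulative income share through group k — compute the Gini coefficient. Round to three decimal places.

Cumulative income shares Yₖ: 0.0170, 0.0480, 0.0850, 0.1300, 0.1830, 0.2570, 0.3680, 0.5300, 0.7590, 1.0000
Σ (Xₖ−Xₖ₋₁)(Yₖ+Yₖ₋₁) = (1/10)(0.0170+0.0000) + (1/10)(0.0480+0.0170) + (1/10)(0.0850+0.0480) + (1/10)(0.1300+0.0850) + (1/10)(0.1830+0.1300) + (1/10)(0.2570+0.1830) + (1/10)(0.3680+0.2570) + (1/10)(0.5300+0.3680) + (1/10)(0.7590+0.5300) + (1/10)(1.0000+0.7590)
  = 0.0017 + 0.0065 + 0.0133 + 0.0215 + 0.0313 + 0.0440 + 0.0625 + 0.0898 + 0.1289 + 0.1759 = 0.5754
G = 1 − 0.5754 = 0.4246

0.425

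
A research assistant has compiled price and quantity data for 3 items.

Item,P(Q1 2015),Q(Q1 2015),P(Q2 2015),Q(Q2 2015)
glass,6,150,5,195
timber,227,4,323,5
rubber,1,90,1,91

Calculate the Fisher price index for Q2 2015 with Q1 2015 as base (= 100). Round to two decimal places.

Laspeyres component (base-period weights):
ΣP(Q2 2015)Q(Q1 2015) = 5×150 + 323×4 + 1×90 = 750 + 1292 + 90 = 2132
ΣP(Q1 2015)Q(Q1 2015) = 6×150 + 227×4 + 1×90 = 900 + 908 + 90 = 1898
L = 2132 / 1898 × 100 = 112.3288
Paasche component (current-period weights):
ΣP(Q2 2015)Q(Q2 2015) = 5×195 + 323×5 + 1×91 = 975 + 1615 + 91 = 2681
ΣP(Q1 2015)Q(Q2 2015) = 6×195 + 227×5 + 1×91 = 1170 + 1135 + 91 = 2396
P = 2681 / 2396 × 100 = 111.8948
Fisher = √(L × P) = √(112.3288 × 111.8948) = 112.1116

112.11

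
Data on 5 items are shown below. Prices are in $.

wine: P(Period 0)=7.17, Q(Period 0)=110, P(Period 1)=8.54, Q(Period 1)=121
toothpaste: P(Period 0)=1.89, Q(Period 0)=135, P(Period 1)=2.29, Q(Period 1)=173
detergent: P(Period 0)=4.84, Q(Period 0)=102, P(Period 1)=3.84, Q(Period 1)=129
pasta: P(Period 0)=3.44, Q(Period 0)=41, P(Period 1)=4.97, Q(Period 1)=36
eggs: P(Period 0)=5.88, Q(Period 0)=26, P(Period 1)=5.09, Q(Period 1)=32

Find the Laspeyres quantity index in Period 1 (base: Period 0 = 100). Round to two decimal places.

116.35

Laspeyres quantity index uses base-period prices as weights.
ΣP(Period 0)·Q(Period 1) = 7.17×121 + 1.89×173 + 4.84×129 + 3.44×36 + 5.88×32 = 867.57 + 326.97 + 624.36 + 123.84 + 188.16 = 2130.9
ΣP(Period 0)·Q(Period 0) = 7.17×110 + 1.89×135 + 4.84×102 + 3.44×41 + 5.88×26 = 788.7 + 255.15 + 493.68 + 141.04 + 152.88 = 1831.45
Index = 2130.9 / 1831.45 × 100 = 116.3504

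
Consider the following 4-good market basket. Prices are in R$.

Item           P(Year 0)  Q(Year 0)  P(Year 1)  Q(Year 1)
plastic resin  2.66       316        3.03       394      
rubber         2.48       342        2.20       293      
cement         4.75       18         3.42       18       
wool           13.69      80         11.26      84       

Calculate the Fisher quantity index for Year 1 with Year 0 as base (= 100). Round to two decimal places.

105.70

Laspeyres component (base-period weights):
ΣP(Year 0)Q(Year 1) = 2.66×394 + 2.48×293 + 4.75×18 + 13.69×84 = 1048.04 + 726.64 + 85.5 + 1149.96 = 3010.14
ΣP(Year 0)Q(Year 0) = 2.66×316 + 2.48×342 + 4.75×18 + 13.69×80 = 840.56 + 848.16 + 85.5 + 1095.2 = 2869.42
L = 3010.14 / 2869.42 × 100 = 104.9041
Paasche component (current-period weights):
ΣP(Year 1)Q(Year 1) = 3.03×394 + 2.20×293 + 3.42×18 + 11.26×84 = 1193.82 + 644.6 + 61.56 + 945.84 = 2845.82
ΣP(Year 1)Q(Year 0) = 3.03×316 + 2.20×342 + 3.42×18 + 11.26×80 = 957.48 + 752.4 + 61.56 + 900.8 = 2672.24
P = 2845.82 / 2672.24 × 100 = 106.4957
Fisher = √(L × P) = √(104.9041 × 106.4957) = 105.6969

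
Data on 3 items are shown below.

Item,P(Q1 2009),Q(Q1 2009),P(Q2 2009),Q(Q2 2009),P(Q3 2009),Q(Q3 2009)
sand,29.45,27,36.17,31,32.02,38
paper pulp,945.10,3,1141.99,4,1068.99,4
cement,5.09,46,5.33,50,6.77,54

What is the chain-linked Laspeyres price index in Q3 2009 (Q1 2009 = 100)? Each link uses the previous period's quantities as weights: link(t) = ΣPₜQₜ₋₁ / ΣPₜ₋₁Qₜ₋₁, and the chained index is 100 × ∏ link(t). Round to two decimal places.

Link Q1 2009→Q2 2009:
ΣP(Q2 2009)Q(Q1 2009) = 36.17×27 + 1141.99×3 + 5.33×46 = 976.59 + 3425.97 + 245.18 = 4647.74
ΣP(Q1 2009)Q(Q1 2009) = 29.45×27 + 945.10×3 + 5.09×46 = 795.15 + 2835.3 + 234.14 = 3864.59
link = 4647.74/3864.59 = 1.202648
Link Q2 2009→Q3 2009:
ΣP(Q3 2009)Q(Q2 2009) = 32.02×31 + 1068.99×4 + 6.77×50 = 992.62 + 4275.96 + 338.5 = 5607.08
ΣP(Q2 2009)Q(Q2 2009) = 36.17×31 + 1141.99×4 + 5.33×50 = 1121.27 + 4567.96 + 266.5 = 5955.73
link = 5607.08/5955.73 = 0.941460
Chained index = 100 × 1.202648 × 0.941460 = 113.2244

113.22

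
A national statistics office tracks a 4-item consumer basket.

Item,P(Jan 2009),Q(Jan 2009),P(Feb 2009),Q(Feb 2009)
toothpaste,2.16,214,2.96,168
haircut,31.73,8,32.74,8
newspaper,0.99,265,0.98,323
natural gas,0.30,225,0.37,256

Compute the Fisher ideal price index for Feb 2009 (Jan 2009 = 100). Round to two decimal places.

Laspeyres component (base-period weights):
ΣP(Feb 2009)Q(Jan 2009) = 2.96×214 + 32.74×8 + 0.98×265 + 0.37×225 = 633.44 + 261.92 + 259.7 + 83.25 = 1238.31
ΣP(Jan 2009)Q(Jan 2009) = 2.16×214 + 31.73×8 + 0.99×265 + 0.30×225 = 462.24 + 253.84 + 262.35 + 67.5 = 1045.93
L = 1238.31 / 1045.93 × 100 = 118.3932
Paasche component (current-period weights):
ΣP(Feb 2009)Q(Feb 2009) = 2.96×168 + 32.74×8 + 0.98×323 + 0.37×256 = 497.28 + 261.92 + 316.54 + 94.72 = 1170.46
ΣP(Jan 2009)Q(Feb 2009) = 2.16×168 + 31.73×8 + 0.99×323 + 0.30×256 = 362.88 + 253.84 + 319.77 + 76.8 = 1013.29
P = 1170.46 / 1013.29 × 100 = 115.5109
Fisher = √(L × P) = √(118.3932 × 115.5109) = 116.9432

116.94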